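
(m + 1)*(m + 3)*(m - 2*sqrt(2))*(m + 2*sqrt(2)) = m^4 + 4*m^3 - 5*m^2 - 32*m - 24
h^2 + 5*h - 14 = (h - 2)*(h + 7)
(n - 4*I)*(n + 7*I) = n^2 + 3*I*n + 28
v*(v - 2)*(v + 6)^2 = v^4 + 10*v^3 + 12*v^2 - 72*v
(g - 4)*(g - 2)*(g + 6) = g^3 - 28*g + 48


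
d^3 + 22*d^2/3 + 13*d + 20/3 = (d + 1)*(d + 4/3)*(d + 5)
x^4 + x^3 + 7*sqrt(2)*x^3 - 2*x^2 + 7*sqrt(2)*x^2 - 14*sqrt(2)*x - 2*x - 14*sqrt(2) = (x + 1)*(x - sqrt(2))*(x + sqrt(2))*(x + 7*sqrt(2))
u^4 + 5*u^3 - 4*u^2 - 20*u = u*(u - 2)*(u + 2)*(u + 5)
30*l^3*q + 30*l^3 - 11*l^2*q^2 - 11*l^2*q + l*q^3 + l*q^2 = (-6*l + q)*(-5*l + q)*(l*q + l)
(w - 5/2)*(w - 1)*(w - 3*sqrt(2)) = w^3 - 3*sqrt(2)*w^2 - 7*w^2/2 + 5*w/2 + 21*sqrt(2)*w/2 - 15*sqrt(2)/2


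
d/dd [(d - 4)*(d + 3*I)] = 2*d - 4 + 3*I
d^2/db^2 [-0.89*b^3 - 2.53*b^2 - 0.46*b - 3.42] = -5.34*b - 5.06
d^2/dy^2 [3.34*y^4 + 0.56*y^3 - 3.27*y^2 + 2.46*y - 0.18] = 40.08*y^2 + 3.36*y - 6.54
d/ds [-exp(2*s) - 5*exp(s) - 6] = (-2*exp(s) - 5)*exp(s)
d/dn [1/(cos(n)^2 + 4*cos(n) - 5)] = 2*(cos(n) + 2)*sin(n)/(cos(n)^2 + 4*cos(n) - 5)^2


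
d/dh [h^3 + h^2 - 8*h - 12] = 3*h^2 + 2*h - 8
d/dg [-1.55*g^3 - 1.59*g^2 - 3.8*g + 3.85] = -4.65*g^2 - 3.18*g - 3.8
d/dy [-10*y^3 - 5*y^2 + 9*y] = -30*y^2 - 10*y + 9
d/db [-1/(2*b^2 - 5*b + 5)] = (4*b - 5)/(2*b^2 - 5*b + 5)^2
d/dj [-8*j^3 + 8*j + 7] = 8 - 24*j^2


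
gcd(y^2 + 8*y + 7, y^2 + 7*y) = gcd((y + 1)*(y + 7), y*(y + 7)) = y + 7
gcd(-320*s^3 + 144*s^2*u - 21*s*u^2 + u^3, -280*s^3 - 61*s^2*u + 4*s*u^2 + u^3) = 8*s - u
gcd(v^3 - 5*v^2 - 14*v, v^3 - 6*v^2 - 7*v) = v^2 - 7*v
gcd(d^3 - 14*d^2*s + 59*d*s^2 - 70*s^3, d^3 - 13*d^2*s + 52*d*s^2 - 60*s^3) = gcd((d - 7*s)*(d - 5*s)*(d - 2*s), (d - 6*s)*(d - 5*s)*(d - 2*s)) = d^2 - 7*d*s + 10*s^2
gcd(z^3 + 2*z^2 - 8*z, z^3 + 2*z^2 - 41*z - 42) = 1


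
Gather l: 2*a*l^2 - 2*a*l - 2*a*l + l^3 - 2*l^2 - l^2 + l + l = l^3 + l^2*(2*a - 3) + l*(2 - 4*a)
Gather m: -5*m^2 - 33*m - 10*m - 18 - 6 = -5*m^2 - 43*m - 24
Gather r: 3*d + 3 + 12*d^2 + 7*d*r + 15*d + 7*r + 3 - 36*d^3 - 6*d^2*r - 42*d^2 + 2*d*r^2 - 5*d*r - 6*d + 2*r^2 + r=-36*d^3 - 30*d^2 + 12*d + r^2*(2*d + 2) + r*(-6*d^2 + 2*d + 8) + 6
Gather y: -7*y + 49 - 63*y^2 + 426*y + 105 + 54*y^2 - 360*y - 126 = -9*y^2 + 59*y + 28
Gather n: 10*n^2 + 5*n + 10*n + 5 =10*n^2 + 15*n + 5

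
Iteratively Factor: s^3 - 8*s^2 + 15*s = (s - 3)*(s^2 - 5*s) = (s - 5)*(s - 3)*(s)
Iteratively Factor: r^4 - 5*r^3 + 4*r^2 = (r - 4)*(r^3 - r^2) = r*(r - 4)*(r^2 - r) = r*(r - 4)*(r - 1)*(r)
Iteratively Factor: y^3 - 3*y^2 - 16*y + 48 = (y - 3)*(y^2 - 16) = (y - 4)*(y - 3)*(y + 4)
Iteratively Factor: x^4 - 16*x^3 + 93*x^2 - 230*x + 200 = (x - 5)*(x^3 - 11*x^2 + 38*x - 40) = (x - 5)*(x - 4)*(x^2 - 7*x + 10) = (x - 5)*(x - 4)*(x - 2)*(x - 5)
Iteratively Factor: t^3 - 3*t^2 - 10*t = (t - 5)*(t^2 + 2*t) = (t - 5)*(t + 2)*(t)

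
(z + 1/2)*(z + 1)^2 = z^3 + 5*z^2/2 + 2*z + 1/2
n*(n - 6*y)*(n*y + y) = n^3*y - 6*n^2*y^2 + n^2*y - 6*n*y^2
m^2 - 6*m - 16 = (m - 8)*(m + 2)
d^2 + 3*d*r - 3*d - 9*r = (d - 3)*(d + 3*r)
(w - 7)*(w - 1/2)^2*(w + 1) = w^4 - 7*w^3 - 3*w^2/4 + 11*w/2 - 7/4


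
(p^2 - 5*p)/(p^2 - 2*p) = (p - 5)/(p - 2)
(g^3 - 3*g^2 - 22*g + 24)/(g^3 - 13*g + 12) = (g - 6)/(g - 3)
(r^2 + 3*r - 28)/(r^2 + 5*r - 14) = (r - 4)/(r - 2)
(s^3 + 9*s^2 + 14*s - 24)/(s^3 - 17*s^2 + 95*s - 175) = (s^3 + 9*s^2 + 14*s - 24)/(s^3 - 17*s^2 + 95*s - 175)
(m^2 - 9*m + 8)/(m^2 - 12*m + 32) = (m - 1)/(m - 4)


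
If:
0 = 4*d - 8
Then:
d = 2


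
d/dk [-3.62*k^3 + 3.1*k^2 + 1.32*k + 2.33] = -10.86*k^2 + 6.2*k + 1.32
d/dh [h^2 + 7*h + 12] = 2*h + 7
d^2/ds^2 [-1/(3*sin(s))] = (sin(s)^2 - 2)/(3*sin(s)^3)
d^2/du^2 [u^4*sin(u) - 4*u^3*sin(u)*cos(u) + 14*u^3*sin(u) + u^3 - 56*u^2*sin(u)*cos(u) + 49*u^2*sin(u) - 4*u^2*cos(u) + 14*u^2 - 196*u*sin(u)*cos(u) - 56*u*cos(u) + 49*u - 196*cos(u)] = -u^4*sin(u) - 14*u^3*sin(u) + 8*u^3*sin(2*u) + 8*u^3*cos(u) - 37*u^2*sin(u) + 112*u^2*sin(2*u) + 88*u^2*cos(u) - 24*u^2*cos(2*u) + 100*u*sin(u) + 380*u*sin(2*u) + 252*u*cos(u) - 224*u*cos(2*u) + 6*u + 210*sin(u) - 56*sin(2*u) + 188*cos(u) - 392*cos(2*u) + 28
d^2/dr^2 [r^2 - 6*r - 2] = 2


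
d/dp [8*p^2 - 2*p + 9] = 16*p - 2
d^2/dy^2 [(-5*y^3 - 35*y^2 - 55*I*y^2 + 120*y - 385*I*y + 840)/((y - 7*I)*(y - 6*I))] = (y^3*(2940 - 1680*I) + y^2*(-3780 - 30240*I) + y*(-22680 - 162540*I) - 757260 - 325080*I)/(y^6 - 39*I*y^5 - 633*y^4 + 5473*I*y^3 + 26586*y^2 - 68796*I*y - 74088)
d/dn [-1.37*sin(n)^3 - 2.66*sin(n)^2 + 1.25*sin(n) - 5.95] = (-4.11*sin(n)^2 - 5.32*sin(n) + 1.25)*cos(n)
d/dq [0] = 0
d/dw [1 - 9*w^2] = -18*w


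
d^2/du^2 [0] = 0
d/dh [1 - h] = -1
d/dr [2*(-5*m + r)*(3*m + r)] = -4*m + 4*r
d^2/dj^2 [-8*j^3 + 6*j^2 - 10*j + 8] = 12 - 48*j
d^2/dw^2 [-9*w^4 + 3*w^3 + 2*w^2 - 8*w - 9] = -108*w^2 + 18*w + 4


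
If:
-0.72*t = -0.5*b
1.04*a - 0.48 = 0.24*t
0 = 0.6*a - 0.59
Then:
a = 0.98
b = 3.26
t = 2.26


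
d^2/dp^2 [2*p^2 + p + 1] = 4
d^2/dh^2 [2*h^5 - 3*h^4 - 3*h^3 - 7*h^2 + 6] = 40*h^3 - 36*h^2 - 18*h - 14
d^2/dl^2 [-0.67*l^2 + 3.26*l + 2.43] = -1.34000000000000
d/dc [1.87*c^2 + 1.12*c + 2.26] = 3.74*c + 1.12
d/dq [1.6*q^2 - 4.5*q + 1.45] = 3.2*q - 4.5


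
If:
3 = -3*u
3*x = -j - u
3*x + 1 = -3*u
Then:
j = -1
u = -1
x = 2/3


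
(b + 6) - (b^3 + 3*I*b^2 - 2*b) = -b^3 - 3*I*b^2 + 3*b + 6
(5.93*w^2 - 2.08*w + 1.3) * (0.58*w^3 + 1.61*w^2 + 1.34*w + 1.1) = 3.4394*w^5 + 8.3409*w^4 + 5.3514*w^3 + 5.8288*w^2 - 0.546*w + 1.43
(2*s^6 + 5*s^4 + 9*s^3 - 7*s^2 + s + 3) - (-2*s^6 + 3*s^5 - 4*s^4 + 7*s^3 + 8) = 4*s^6 - 3*s^5 + 9*s^4 + 2*s^3 - 7*s^2 + s - 5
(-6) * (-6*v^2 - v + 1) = 36*v^2 + 6*v - 6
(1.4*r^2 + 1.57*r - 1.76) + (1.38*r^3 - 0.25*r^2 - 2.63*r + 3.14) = 1.38*r^3 + 1.15*r^2 - 1.06*r + 1.38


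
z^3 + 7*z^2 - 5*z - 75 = (z - 3)*(z + 5)^2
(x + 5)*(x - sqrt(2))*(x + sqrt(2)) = x^3 + 5*x^2 - 2*x - 10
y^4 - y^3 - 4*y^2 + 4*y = y*(y - 2)*(y - 1)*(y + 2)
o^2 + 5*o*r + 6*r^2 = (o + 2*r)*(o + 3*r)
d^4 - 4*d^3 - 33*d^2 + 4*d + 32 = (d - 8)*(d - 1)*(d + 1)*(d + 4)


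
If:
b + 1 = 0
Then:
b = -1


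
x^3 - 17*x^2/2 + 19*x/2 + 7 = (x - 7)*(x - 2)*(x + 1/2)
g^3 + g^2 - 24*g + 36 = (g - 3)*(g - 2)*(g + 6)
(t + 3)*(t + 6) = t^2 + 9*t + 18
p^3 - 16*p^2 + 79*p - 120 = (p - 8)*(p - 5)*(p - 3)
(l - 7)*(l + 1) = l^2 - 6*l - 7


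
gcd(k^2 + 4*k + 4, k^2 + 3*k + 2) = k + 2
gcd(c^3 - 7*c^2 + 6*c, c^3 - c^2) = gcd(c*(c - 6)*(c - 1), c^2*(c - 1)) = c^2 - c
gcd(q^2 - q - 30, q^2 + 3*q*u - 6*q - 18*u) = q - 6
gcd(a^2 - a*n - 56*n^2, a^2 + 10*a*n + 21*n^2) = a + 7*n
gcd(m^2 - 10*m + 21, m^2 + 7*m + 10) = 1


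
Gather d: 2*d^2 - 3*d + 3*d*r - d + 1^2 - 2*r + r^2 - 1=2*d^2 + d*(3*r - 4) + r^2 - 2*r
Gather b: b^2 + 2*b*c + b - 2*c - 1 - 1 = b^2 + b*(2*c + 1) - 2*c - 2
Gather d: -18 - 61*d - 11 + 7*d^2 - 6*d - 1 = 7*d^2 - 67*d - 30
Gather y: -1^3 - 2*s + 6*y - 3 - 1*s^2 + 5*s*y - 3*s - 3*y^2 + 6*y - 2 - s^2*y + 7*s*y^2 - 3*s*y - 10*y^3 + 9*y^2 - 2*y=-s^2 - 5*s - 10*y^3 + y^2*(7*s + 6) + y*(-s^2 + 2*s + 10) - 6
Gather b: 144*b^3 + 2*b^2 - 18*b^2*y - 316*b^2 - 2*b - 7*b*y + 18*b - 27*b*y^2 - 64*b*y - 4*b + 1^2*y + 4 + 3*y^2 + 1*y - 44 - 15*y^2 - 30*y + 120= 144*b^3 + b^2*(-18*y - 314) + b*(-27*y^2 - 71*y + 12) - 12*y^2 - 28*y + 80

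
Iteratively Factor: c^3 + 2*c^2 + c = (c + 1)*(c^2 + c) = (c + 1)^2*(c)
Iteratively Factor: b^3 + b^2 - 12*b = (b)*(b^2 + b - 12) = b*(b + 4)*(b - 3)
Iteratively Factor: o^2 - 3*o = (o - 3)*(o)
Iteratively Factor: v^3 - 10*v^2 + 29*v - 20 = (v - 4)*(v^2 - 6*v + 5) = (v - 5)*(v - 4)*(v - 1)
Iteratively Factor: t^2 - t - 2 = (t + 1)*(t - 2)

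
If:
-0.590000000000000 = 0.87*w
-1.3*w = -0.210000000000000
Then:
No Solution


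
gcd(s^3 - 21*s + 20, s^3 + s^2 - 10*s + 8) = s - 1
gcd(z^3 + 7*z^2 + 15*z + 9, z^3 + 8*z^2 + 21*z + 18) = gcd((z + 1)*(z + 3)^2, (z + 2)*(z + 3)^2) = z^2 + 6*z + 9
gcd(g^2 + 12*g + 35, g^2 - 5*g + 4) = 1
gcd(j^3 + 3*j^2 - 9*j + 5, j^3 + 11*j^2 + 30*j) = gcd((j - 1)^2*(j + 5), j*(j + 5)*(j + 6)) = j + 5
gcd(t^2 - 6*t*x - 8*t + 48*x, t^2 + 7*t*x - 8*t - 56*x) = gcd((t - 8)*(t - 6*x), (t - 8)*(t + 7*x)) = t - 8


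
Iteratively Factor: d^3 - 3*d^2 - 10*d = (d)*(d^2 - 3*d - 10) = d*(d - 5)*(d + 2)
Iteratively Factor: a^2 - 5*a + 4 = (a - 4)*(a - 1)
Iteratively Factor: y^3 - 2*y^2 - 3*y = (y + 1)*(y^2 - 3*y) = (y - 3)*(y + 1)*(y)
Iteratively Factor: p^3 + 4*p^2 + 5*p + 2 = (p + 2)*(p^2 + 2*p + 1) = (p + 1)*(p + 2)*(p + 1)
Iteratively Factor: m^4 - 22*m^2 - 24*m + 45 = (m - 5)*(m^3 + 5*m^2 + 3*m - 9) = (m - 5)*(m + 3)*(m^2 + 2*m - 3) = (m - 5)*(m - 1)*(m + 3)*(m + 3)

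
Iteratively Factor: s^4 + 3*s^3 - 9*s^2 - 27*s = (s + 3)*(s^3 - 9*s) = s*(s + 3)*(s^2 - 9) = s*(s - 3)*(s + 3)*(s + 3)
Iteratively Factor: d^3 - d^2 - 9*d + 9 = (d - 3)*(d^2 + 2*d - 3) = (d - 3)*(d + 3)*(d - 1)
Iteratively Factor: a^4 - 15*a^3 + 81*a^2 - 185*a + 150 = (a - 3)*(a^3 - 12*a^2 + 45*a - 50) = (a - 5)*(a - 3)*(a^2 - 7*a + 10) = (a - 5)*(a - 3)*(a - 2)*(a - 5)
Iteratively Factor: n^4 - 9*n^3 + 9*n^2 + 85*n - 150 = (n + 3)*(n^3 - 12*n^2 + 45*n - 50) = (n - 5)*(n + 3)*(n^2 - 7*n + 10) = (n - 5)^2*(n + 3)*(n - 2)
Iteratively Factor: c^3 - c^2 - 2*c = (c + 1)*(c^2 - 2*c) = c*(c + 1)*(c - 2)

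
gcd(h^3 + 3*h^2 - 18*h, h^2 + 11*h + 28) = 1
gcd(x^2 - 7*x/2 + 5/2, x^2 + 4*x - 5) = x - 1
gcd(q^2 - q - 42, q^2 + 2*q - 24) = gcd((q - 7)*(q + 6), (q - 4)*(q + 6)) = q + 6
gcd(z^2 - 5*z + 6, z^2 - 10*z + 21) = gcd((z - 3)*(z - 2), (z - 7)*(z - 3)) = z - 3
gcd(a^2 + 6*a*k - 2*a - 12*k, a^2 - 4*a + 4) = a - 2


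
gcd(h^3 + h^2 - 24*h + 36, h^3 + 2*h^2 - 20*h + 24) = h^2 + 4*h - 12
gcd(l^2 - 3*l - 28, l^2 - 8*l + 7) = l - 7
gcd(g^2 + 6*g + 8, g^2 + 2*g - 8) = g + 4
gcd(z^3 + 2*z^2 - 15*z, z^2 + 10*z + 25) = z + 5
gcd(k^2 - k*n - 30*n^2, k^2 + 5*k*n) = k + 5*n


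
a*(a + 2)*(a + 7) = a^3 + 9*a^2 + 14*a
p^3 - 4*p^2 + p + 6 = (p - 3)*(p - 2)*(p + 1)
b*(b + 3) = b^2 + 3*b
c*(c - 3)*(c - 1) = c^3 - 4*c^2 + 3*c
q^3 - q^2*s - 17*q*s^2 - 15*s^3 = (q - 5*s)*(q + s)*(q + 3*s)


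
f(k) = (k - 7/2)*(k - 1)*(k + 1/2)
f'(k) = (k - 7/2)*(k - 1) + (k - 7/2)*(k + 1/2) + (k - 1)*(k + 1/2) = 3*k^2 - 8*k + 5/4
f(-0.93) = -3.68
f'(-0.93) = 11.28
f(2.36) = -4.43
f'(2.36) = -0.92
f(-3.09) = -69.81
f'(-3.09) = 54.61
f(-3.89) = -122.50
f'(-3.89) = 77.77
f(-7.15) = -577.20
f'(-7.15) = 211.82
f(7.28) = 184.68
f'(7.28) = 102.01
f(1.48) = -1.92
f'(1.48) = -4.02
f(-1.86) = -20.85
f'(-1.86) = 26.51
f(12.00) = 1168.75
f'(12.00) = 337.25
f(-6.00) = -365.75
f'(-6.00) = 157.25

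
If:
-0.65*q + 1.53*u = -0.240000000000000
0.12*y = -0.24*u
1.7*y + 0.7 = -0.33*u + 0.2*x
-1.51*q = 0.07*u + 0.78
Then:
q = -0.50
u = -0.37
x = 9.16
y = 0.74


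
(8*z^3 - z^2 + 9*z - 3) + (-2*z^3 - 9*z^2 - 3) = 6*z^3 - 10*z^2 + 9*z - 6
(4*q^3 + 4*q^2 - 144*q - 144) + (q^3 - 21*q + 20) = 5*q^3 + 4*q^2 - 165*q - 124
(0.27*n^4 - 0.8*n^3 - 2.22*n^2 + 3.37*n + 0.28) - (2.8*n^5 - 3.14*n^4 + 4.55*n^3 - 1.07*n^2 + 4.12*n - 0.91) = -2.8*n^5 + 3.41*n^4 - 5.35*n^3 - 1.15*n^2 - 0.75*n + 1.19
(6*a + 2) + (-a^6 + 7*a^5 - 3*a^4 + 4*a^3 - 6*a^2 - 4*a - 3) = -a^6 + 7*a^5 - 3*a^4 + 4*a^3 - 6*a^2 + 2*a - 1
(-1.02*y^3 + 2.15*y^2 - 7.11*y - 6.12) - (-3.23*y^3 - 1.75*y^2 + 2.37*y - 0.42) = 2.21*y^3 + 3.9*y^2 - 9.48*y - 5.7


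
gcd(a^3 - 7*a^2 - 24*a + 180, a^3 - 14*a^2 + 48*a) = a - 6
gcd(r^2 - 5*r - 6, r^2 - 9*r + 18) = r - 6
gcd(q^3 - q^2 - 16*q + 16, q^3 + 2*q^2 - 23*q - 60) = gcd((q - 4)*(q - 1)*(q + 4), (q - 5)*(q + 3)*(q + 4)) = q + 4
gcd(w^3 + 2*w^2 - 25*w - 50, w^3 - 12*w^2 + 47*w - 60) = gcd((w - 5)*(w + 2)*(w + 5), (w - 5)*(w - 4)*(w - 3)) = w - 5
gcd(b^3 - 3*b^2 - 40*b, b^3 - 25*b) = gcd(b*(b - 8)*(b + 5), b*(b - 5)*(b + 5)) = b^2 + 5*b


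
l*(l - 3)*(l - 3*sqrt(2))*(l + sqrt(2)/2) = l^4 - 5*sqrt(2)*l^3/2 - 3*l^3 - 3*l^2 + 15*sqrt(2)*l^2/2 + 9*l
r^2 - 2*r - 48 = (r - 8)*(r + 6)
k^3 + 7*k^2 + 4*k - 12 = (k - 1)*(k + 2)*(k + 6)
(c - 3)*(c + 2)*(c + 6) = c^3 + 5*c^2 - 12*c - 36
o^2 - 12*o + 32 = (o - 8)*(o - 4)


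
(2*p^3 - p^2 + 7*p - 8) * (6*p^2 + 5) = 12*p^5 - 6*p^4 + 52*p^3 - 53*p^2 + 35*p - 40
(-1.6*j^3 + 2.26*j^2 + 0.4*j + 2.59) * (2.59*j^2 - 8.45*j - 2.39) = -4.144*j^5 + 19.3734*j^4 - 14.237*j^3 - 2.0733*j^2 - 22.8415*j - 6.1901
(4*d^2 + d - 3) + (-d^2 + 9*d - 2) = 3*d^2 + 10*d - 5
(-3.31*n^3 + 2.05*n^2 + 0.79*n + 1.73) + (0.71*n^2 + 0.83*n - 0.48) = -3.31*n^3 + 2.76*n^2 + 1.62*n + 1.25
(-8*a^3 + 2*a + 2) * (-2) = 16*a^3 - 4*a - 4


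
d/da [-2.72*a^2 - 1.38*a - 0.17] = -5.44*a - 1.38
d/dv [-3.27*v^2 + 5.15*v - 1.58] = 5.15 - 6.54*v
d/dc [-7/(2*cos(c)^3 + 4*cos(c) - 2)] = 7*(3*sin(c)^2 - 5)*sin(c)/(2*(cos(c)^3 + 2*cos(c) - 1)^2)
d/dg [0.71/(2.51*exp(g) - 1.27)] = -1.7821*exp(g)/(2.51*exp(g) - 1.27)^2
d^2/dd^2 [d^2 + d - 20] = 2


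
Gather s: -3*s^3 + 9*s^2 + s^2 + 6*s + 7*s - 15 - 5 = -3*s^3 + 10*s^2 + 13*s - 20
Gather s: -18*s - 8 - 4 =-18*s - 12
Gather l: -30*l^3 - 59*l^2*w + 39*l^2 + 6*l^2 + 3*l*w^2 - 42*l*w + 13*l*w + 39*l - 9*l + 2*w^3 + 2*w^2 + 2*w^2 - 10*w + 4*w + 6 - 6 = -30*l^3 + l^2*(45 - 59*w) + l*(3*w^2 - 29*w + 30) + 2*w^3 + 4*w^2 - 6*w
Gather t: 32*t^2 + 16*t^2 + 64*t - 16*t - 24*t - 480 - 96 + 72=48*t^2 + 24*t - 504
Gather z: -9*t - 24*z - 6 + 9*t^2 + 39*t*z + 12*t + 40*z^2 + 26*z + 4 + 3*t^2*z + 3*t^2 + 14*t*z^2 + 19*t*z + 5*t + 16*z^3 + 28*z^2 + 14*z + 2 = 12*t^2 + 8*t + 16*z^3 + z^2*(14*t + 68) + z*(3*t^2 + 58*t + 16)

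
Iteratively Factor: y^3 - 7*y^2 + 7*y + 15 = (y - 3)*(y^2 - 4*y - 5) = (y - 5)*(y - 3)*(y + 1)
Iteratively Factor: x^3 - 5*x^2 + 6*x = (x)*(x^2 - 5*x + 6) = x*(x - 2)*(x - 3)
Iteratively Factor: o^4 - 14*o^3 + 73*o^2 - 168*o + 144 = (o - 3)*(o^3 - 11*o^2 + 40*o - 48) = (o - 4)*(o - 3)*(o^2 - 7*o + 12) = (o - 4)*(o - 3)^2*(o - 4)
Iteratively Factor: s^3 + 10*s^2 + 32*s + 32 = (s + 4)*(s^2 + 6*s + 8) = (s + 2)*(s + 4)*(s + 4)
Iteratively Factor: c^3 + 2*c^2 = (c + 2)*(c^2) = c*(c + 2)*(c)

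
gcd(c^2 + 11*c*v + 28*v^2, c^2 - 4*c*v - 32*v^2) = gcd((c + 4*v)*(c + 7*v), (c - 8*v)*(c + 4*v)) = c + 4*v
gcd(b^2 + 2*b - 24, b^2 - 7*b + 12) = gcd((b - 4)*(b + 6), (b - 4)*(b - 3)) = b - 4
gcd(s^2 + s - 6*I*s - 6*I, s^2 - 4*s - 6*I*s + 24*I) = s - 6*I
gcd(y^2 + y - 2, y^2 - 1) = y - 1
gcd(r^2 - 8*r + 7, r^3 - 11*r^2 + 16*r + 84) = r - 7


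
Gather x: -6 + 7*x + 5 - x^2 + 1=-x^2 + 7*x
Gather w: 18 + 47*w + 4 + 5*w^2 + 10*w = 5*w^2 + 57*w + 22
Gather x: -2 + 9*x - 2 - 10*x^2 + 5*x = -10*x^2 + 14*x - 4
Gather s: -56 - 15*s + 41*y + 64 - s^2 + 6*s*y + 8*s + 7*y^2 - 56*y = -s^2 + s*(6*y - 7) + 7*y^2 - 15*y + 8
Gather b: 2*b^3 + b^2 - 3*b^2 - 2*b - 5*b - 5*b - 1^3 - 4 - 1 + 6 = 2*b^3 - 2*b^2 - 12*b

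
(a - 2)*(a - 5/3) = a^2 - 11*a/3 + 10/3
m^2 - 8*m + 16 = (m - 4)^2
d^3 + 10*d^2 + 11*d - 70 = (d - 2)*(d + 5)*(d + 7)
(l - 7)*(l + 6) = l^2 - l - 42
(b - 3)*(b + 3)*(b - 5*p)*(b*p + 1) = b^4*p - 5*b^3*p^2 + b^3 - 14*b^2*p + 45*b*p^2 - 9*b + 45*p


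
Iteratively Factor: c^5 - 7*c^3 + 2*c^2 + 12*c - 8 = (c - 1)*(c^4 + c^3 - 6*c^2 - 4*c + 8) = (c - 1)^2*(c^3 + 2*c^2 - 4*c - 8) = (c - 1)^2*(c + 2)*(c^2 - 4) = (c - 2)*(c - 1)^2*(c + 2)*(c + 2)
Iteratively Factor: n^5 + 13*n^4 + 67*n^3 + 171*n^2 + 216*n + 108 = (n + 3)*(n^4 + 10*n^3 + 37*n^2 + 60*n + 36) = (n + 2)*(n + 3)*(n^3 + 8*n^2 + 21*n + 18) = (n + 2)*(n + 3)^2*(n^2 + 5*n + 6) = (n + 2)*(n + 3)^3*(n + 2)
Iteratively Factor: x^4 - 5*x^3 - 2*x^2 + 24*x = (x)*(x^3 - 5*x^2 - 2*x + 24) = x*(x - 3)*(x^2 - 2*x - 8) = x*(x - 4)*(x - 3)*(x + 2)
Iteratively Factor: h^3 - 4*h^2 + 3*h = (h)*(h^2 - 4*h + 3) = h*(h - 3)*(h - 1)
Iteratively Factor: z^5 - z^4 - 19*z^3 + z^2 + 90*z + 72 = (z - 3)*(z^4 + 2*z^3 - 13*z^2 - 38*z - 24) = (z - 3)*(z + 1)*(z^3 + z^2 - 14*z - 24) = (z - 3)*(z + 1)*(z + 2)*(z^2 - z - 12) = (z - 3)*(z + 1)*(z + 2)*(z + 3)*(z - 4)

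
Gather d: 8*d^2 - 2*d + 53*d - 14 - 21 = 8*d^2 + 51*d - 35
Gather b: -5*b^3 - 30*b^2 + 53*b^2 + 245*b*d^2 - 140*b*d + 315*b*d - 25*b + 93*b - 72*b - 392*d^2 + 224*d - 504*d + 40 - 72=-5*b^3 + 23*b^2 + b*(245*d^2 + 175*d - 4) - 392*d^2 - 280*d - 32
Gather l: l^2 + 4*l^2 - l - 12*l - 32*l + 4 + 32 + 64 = 5*l^2 - 45*l + 100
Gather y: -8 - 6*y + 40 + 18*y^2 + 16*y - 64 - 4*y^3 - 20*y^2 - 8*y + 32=-4*y^3 - 2*y^2 + 2*y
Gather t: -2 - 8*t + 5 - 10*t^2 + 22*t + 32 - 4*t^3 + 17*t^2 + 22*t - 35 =-4*t^3 + 7*t^2 + 36*t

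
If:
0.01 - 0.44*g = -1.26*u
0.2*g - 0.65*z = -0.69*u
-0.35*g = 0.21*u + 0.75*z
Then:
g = 0.01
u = -0.00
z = -0.00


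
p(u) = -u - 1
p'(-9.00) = -1.00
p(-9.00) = 8.00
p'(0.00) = -1.00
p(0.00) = -1.00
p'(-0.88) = -1.00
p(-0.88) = -0.12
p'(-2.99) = -1.00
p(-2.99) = 1.99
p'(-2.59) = -1.00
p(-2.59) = 1.59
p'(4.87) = -1.00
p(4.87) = -5.87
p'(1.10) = -1.00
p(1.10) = -2.10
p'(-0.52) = -1.00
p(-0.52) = -0.48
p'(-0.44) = -1.00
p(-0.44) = -0.56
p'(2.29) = -1.00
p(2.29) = -3.29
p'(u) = -1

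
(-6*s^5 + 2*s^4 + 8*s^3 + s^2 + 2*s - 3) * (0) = 0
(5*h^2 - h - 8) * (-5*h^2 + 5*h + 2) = -25*h^4 + 30*h^3 + 45*h^2 - 42*h - 16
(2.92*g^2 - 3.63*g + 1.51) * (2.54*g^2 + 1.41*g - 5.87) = 7.4168*g^4 - 5.103*g^3 - 18.4233*g^2 + 23.4372*g - 8.8637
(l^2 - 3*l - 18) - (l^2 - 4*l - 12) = l - 6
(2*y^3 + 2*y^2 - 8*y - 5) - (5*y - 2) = 2*y^3 + 2*y^2 - 13*y - 3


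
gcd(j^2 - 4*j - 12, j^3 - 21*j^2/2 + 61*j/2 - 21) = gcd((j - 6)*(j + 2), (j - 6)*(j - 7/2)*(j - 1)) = j - 6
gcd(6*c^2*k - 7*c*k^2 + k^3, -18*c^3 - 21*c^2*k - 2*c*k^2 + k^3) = 6*c - k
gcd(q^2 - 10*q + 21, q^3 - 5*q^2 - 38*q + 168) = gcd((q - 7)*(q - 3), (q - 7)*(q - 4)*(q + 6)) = q - 7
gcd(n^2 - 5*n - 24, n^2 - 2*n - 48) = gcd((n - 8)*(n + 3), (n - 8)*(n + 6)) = n - 8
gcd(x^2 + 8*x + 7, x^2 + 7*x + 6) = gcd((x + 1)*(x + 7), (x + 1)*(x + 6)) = x + 1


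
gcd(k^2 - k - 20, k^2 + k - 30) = k - 5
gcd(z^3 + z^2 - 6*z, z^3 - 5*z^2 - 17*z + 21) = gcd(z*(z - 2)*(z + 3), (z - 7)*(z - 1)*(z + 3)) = z + 3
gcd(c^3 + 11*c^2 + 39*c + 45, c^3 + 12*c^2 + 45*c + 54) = c^2 + 6*c + 9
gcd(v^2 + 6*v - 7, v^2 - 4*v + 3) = v - 1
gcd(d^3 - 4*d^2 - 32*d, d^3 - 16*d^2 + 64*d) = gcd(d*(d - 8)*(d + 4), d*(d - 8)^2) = d^2 - 8*d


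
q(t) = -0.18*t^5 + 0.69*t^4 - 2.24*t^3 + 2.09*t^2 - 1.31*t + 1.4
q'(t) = -0.9*t^4 + 2.76*t^3 - 6.72*t^2 + 4.18*t - 1.31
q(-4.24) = 684.94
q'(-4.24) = -641.10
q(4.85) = -312.60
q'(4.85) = -322.21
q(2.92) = -28.42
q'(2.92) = -43.12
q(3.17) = -41.05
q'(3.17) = -58.55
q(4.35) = -182.43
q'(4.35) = -205.36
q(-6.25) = 3407.57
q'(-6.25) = -2337.05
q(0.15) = 1.24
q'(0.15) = -0.83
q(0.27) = 1.16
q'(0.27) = -0.62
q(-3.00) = 184.25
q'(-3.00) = -221.75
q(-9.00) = 16971.35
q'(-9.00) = -8500.19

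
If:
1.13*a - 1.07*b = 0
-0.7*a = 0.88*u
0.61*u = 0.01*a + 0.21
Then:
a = -0.42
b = -0.45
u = 0.34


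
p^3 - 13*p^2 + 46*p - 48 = (p - 8)*(p - 3)*(p - 2)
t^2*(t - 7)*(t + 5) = t^4 - 2*t^3 - 35*t^2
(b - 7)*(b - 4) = b^2 - 11*b + 28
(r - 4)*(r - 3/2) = r^2 - 11*r/2 + 6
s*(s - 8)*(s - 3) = s^3 - 11*s^2 + 24*s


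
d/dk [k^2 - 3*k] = 2*k - 3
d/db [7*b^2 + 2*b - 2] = 14*b + 2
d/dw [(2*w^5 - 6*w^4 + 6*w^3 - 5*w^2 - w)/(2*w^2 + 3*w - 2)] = (12*w^6 - 62*w^4 + 84*w^3 - 49*w^2 + 20*w + 2)/(4*w^4 + 12*w^3 + w^2 - 12*w + 4)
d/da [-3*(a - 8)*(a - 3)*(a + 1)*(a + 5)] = -12*a^3 + 45*a^2 + 222*a - 267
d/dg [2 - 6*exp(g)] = -6*exp(g)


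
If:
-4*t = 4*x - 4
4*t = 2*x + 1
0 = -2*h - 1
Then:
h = -1/2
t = 1/2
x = 1/2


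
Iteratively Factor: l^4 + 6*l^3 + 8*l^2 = (l)*(l^3 + 6*l^2 + 8*l) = l^2*(l^2 + 6*l + 8) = l^2*(l + 4)*(l + 2)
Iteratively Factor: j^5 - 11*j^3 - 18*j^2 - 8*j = (j - 4)*(j^4 + 4*j^3 + 5*j^2 + 2*j) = (j - 4)*(j + 2)*(j^3 + 2*j^2 + j) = (j - 4)*(j + 1)*(j + 2)*(j^2 + j) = j*(j - 4)*(j + 1)*(j + 2)*(j + 1)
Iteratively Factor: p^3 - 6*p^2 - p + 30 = (p + 2)*(p^2 - 8*p + 15) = (p - 5)*(p + 2)*(p - 3)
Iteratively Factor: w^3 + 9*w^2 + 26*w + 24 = (w + 2)*(w^2 + 7*w + 12) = (w + 2)*(w + 3)*(w + 4)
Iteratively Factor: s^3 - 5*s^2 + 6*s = (s - 2)*(s^2 - 3*s) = s*(s - 2)*(s - 3)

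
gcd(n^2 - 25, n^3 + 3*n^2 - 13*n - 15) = n + 5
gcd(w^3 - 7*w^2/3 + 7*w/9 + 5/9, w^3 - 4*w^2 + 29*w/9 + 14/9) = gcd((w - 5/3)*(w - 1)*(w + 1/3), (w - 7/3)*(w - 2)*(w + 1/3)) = w + 1/3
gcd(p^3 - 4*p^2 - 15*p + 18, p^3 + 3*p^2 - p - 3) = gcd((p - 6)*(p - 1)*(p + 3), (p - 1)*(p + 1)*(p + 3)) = p^2 + 2*p - 3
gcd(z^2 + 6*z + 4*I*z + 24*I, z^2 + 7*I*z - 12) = z + 4*I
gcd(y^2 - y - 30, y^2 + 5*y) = y + 5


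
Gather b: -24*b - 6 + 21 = 15 - 24*b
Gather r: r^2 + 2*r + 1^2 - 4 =r^2 + 2*r - 3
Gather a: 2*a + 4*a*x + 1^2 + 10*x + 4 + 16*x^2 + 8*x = a*(4*x + 2) + 16*x^2 + 18*x + 5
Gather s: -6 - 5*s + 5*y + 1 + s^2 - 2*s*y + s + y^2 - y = s^2 + s*(-2*y - 4) + y^2 + 4*y - 5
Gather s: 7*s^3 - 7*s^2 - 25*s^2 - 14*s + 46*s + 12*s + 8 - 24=7*s^3 - 32*s^2 + 44*s - 16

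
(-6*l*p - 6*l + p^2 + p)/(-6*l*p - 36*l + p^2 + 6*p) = (p + 1)/(p + 6)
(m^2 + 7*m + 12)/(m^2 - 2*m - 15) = (m + 4)/(m - 5)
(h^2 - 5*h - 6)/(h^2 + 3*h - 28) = (h^2 - 5*h - 6)/(h^2 + 3*h - 28)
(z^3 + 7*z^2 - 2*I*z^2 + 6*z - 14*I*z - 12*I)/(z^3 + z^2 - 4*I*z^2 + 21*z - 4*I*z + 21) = (z^2 + 2*z*(3 - I) - 12*I)/(z^2 - 4*I*z + 21)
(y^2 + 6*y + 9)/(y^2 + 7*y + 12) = (y + 3)/(y + 4)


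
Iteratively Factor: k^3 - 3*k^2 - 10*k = (k - 5)*(k^2 + 2*k) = (k - 5)*(k + 2)*(k)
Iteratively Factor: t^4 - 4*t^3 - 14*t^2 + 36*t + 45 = (t - 5)*(t^3 + t^2 - 9*t - 9) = (t - 5)*(t - 3)*(t^2 + 4*t + 3) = (t - 5)*(t - 3)*(t + 1)*(t + 3)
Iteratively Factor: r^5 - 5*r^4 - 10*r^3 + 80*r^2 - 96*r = (r)*(r^4 - 5*r^3 - 10*r^2 + 80*r - 96) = r*(r - 3)*(r^3 - 2*r^2 - 16*r + 32) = r*(r - 3)*(r + 4)*(r^2 - 6*r + 8) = r*(r - 3)*(r - 2)*(r + 4)*(r - 4)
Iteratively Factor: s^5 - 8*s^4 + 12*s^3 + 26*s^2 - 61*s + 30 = (s - 5)*(s^4 - 3*s^3 - 3*s^2 + 11*s - 6) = (s - 5)*(s + 2)*(s^3 - 5*s^2 + 7*s - 3) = (s - 5)*(s - 3)*(s + 2)*(s^2 - 2*s + 1) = (s - 5)*(s - 3)*(s - 1)*(s + 2)*(s - 1)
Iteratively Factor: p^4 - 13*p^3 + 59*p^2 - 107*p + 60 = (p - 1)*(p^3 - 12*p^2 + 47*p - 60) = (p - 4)*(p - 1)*(p^2 - 8*p + 15) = (p - 4)*(p - 3)*(p - 1)*(p - 5)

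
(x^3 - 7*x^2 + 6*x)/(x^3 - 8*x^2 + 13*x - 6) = x/(x - 1)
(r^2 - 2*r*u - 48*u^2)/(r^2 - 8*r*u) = (r + 6*u)/r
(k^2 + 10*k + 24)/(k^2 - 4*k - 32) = (k + 6)/(k - 8)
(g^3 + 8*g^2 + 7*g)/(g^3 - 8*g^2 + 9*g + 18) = g*(g + 7)/(g^2 - 9*g + 18)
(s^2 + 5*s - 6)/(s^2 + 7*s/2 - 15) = 2*(s - 1)/(2*s - 5)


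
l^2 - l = l*(l - 1)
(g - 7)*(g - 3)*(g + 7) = g^3 - 3*g^2 - 49*g + 147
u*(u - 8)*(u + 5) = u^3 - 3*u^2 - 40*u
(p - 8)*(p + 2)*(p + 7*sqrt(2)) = p^3 - 6*p^2 + 7*sqrt(2)*p^2 - 42*sqrt(2)*p - 16*p - 112*sqrt(2)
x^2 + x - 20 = (x - 4)*(x + 5)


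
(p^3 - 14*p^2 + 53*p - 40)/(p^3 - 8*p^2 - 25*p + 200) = (p - 1)/(p + 5)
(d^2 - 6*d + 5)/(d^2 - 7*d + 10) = (d - 1)/(d - 2)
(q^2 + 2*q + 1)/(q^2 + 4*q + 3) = (q + 1)/(q + 3)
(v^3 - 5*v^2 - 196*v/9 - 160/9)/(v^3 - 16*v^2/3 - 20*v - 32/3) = (9*v^2 + 27*v + 20)/(3*(3*v^2 + 8*v + 4))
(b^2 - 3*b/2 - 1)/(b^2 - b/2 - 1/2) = (b - 2)/(b - 1)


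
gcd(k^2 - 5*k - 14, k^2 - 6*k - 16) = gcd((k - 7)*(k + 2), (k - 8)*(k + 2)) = k + 2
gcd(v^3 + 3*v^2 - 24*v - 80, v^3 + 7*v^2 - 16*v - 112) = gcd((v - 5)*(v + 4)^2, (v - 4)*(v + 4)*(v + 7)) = v + 4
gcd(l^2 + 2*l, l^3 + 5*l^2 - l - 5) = 1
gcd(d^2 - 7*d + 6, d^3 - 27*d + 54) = 1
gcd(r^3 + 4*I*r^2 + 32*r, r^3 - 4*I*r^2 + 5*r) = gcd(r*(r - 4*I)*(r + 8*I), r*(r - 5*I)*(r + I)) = r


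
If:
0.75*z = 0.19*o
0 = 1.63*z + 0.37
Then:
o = -0.90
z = -0.23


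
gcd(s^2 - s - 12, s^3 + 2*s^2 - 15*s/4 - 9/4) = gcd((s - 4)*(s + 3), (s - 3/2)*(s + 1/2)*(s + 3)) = s + 3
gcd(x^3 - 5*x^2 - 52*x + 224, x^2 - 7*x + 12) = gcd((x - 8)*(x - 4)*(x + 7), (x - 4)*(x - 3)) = x - 4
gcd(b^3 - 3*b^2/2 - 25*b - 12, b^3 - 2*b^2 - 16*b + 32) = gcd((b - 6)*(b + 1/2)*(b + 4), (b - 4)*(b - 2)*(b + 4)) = b + 4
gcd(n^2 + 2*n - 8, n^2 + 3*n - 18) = 1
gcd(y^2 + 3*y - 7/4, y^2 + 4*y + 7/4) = y + 7/2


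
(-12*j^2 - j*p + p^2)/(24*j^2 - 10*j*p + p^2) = (3*j + p)/(-6*j + p)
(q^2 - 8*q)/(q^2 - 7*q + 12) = q*(q - 8)/(q^2 - 7*q + 12)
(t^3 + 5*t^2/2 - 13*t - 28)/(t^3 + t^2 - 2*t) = (t^2 + t/2 - 14)/(t*(t - 1))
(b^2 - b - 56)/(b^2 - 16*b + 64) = (b + 7)/(b - 8)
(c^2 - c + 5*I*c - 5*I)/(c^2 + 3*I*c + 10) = (c - 1)/(c - 2*I)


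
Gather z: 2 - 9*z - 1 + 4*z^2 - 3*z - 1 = 4*z^2 - 12*z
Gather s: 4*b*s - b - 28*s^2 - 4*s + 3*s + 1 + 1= -b - 28*s^2 + s*(4*b - 1) + 2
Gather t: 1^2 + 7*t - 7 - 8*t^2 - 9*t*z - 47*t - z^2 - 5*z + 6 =-8*t^2 + t*(-9*z - 40) - z^2 - 5*z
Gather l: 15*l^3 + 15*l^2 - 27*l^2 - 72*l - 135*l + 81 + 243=15*l^3 - 12*l^2 - 207*l + 324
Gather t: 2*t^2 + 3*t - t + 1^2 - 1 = 2*t^2 + 2*t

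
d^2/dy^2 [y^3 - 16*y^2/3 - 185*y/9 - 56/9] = 6*y - 32/3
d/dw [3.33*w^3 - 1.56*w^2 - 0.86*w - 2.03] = 9.99*w^2 - 3.12*w - 0.86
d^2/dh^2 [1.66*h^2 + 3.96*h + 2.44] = 3.32000000000000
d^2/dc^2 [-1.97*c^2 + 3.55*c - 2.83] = -3.94000000000000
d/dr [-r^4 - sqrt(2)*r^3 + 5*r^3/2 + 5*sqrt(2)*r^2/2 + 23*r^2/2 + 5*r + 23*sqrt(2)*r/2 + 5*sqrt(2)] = -4*r^3 - 3*sqrt(2)*r^2 + 15*r^2/2 + 5*sqrt(2)*r + 23*r + 5 + 23*sqrt(2)/2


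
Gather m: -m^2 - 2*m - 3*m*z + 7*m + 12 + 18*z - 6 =-m^2 + m*(5 - 3*z) + 18*z + 6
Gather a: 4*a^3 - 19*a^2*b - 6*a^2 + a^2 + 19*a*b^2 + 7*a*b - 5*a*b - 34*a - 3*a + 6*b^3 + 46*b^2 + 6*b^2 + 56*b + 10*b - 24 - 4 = 4*a^3 + a^2*(-19*b - 5) + a*(19*b^2 + 2*b - 37) + 6*b^3 + 52*b^2 + 66*b - 28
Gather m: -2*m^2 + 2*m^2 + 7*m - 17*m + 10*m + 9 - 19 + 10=0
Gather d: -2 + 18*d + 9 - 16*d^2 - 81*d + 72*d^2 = 56*d^2 - 63*d + 7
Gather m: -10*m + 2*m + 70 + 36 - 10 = 96 - 8*m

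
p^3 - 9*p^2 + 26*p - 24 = (p - 4)*(p - 3)*(p - 2)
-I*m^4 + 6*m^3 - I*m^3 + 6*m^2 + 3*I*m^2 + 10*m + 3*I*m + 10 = (m - I)*(m + 2*I)*(m + 5*I)*(-I*m - I)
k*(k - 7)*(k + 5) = k^3 - 2*k^2 - 35*k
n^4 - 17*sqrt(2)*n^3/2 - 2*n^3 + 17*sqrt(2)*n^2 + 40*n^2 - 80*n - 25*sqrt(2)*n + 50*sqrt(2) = (n - 2)*(n - 5*sqrt(2))*(n - 5*sqrt(2)/2)*(n - sqrt(2))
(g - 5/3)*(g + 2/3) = g^2 - g - 10/9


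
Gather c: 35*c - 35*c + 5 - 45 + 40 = 0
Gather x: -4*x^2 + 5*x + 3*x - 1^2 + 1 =-4*x^2 + 8*x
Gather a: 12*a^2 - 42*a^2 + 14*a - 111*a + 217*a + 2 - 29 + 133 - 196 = -30*a^2 + 120*a - 90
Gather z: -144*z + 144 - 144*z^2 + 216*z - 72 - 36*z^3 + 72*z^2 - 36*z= -36*z^3 - 72*z^2 + 36*z + 72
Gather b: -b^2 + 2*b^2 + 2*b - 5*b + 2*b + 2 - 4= b^2 - b - 2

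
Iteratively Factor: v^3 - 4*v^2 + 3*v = (v)*(v^2 - 4*v + 3) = v*(v - 3)*(v - 1)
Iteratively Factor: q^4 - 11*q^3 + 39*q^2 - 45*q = (q - 5)*(q^3 - 6*q^2 + 9*q) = (q - 5)*(q - 3)*(q^2 - 3*q) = q*(q - 5)*(q - 3)*(q - 3)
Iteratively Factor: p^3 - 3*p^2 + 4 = (p - 2)*(p^2 - p - 2) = (p - 2)*(p + 1)*(p - 2)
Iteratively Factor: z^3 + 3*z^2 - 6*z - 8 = (z - 2)*(z^2 + 5*z + 4) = (z - 2)*(z + 1)*(z + 4)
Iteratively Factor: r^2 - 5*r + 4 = (r - 1)*(r - 4)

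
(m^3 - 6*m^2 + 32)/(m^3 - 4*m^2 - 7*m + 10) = (m^2 - 8*m + 16)/(m^2 - 6*m + 5)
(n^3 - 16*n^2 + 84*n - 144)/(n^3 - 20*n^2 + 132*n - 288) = (n - 4)/(n - 8)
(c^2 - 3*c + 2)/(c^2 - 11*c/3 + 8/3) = 3*(c - 2)/(3*c - 8)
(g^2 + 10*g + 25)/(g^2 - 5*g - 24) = (g^2 + 10*g + 25)/(g^2 - 5*g - 24)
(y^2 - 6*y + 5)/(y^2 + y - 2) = (y - 5)/(y + 2)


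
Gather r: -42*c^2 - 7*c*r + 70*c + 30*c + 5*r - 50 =-42*c^2 + 100*c + r*(5 - 7*c) - 50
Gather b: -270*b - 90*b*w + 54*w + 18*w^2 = b*(-90*w - 270) + 18*w^2 + 54*w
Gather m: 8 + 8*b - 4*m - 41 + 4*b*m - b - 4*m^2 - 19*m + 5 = 7*b - 4*m^2 + m*(4*b - 23) - 28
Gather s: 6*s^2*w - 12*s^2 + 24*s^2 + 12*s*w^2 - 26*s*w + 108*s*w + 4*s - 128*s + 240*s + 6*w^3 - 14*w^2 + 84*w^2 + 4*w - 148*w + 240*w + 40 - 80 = s^2*(6*w + 12) + s*(12*w^2 + 82*w + 116) + 6*w^3 + 70*w^2 + 96*w - 40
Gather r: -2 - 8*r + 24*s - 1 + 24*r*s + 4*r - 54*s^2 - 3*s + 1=r*(24*s - 4) - 54*s^2 + 21*s - 2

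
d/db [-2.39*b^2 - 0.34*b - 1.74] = -4.78*b - 0.34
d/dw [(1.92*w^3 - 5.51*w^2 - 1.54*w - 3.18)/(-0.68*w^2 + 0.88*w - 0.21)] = (-1.3056*w^4 + 3.3792*w^3 - 7.1056*w^2 - 2.0106*w + 3.1218)/(0.4624*w^4 - 1.1968*w^3 + 1.06*w^2 - 0.3696*w + 0.0441)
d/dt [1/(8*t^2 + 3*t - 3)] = (-16*t - 3)/(8*t^2 + 3*t - 3)^2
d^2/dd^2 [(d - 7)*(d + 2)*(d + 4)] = 6*d - 2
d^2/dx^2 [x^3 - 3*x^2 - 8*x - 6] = 6*x - 6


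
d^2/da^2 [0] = 0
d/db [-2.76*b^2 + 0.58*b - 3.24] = 0.58 - 5.52*b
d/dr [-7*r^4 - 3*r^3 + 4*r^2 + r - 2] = -28*r^3 - 9*r^2 + 8*r + 1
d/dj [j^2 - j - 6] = 2*j - 1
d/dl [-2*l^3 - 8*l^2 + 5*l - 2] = -6*l^2 - 16*l + 5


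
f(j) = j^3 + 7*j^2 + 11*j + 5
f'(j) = 3*j^2 + 14*j + 11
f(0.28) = 8.65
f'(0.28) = 15.16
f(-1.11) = 0.05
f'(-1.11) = -0.84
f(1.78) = 52.40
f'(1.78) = 45.43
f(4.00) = 225.00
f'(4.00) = 115.00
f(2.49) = 91.23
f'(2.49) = 64.46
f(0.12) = 6.42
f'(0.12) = 12.72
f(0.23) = 7.91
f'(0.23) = 14.38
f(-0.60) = 0.70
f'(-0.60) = 3.68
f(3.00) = 128.00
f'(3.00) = 80.00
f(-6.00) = -25.00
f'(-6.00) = 35.00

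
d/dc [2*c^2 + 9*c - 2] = 4*c + 9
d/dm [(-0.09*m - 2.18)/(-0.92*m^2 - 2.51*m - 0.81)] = (0.0828*m^2 + 0.2259*m - (0.09*m + 2.18)*(1.84*m + 2.51) + 0.0729)/(0.92*m^2 + 2.51*m + 0.81)^2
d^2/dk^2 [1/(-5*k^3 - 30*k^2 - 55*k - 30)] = 2*(3*(k + 2)*(k^3 + 6*k^2 + 11*k + 6) - (3*k^2 + 12*k + 11)^2)/(5*(k^3 + 6*k^2 + 11*k + 6)^3)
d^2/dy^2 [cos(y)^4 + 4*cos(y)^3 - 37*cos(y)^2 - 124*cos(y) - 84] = -16*sin(y)^4 - 128*sin(y)^2 + 121*cos(y) - 9*cos(3*y) + 70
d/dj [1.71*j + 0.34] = 1.71000000000000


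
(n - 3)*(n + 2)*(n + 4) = n^3 + 3*n^2 - 10*n - 24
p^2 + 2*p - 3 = (p - 1)*(p + 3)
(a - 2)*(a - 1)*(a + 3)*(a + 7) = a^4 + 7*a^3 - 7*a^2 - 43*a + 42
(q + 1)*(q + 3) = q^2 + 4*q + 3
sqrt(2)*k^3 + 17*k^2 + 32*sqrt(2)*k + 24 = (k + 2*sqrt(2))*(k + 6*sqrt(2))*(sqrt(2)*k + 1)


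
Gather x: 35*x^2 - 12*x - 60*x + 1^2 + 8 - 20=35*x^2 - 72*x - 11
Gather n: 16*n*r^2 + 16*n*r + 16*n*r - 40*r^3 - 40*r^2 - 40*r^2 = n*(16*r^2 + 32*r) - 40*r^3 - 80*r^2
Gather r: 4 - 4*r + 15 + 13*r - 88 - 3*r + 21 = 6*r - 48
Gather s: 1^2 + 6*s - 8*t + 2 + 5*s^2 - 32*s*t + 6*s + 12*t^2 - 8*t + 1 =5*s^2 + s*(12 - 32*t) + 12*t^2 - 16*t + 4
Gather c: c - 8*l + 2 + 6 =c - 8*l + 8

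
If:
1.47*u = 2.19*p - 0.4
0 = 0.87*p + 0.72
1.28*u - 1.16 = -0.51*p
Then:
No Solution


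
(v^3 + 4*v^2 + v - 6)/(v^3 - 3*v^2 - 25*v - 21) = (v^2 + v - 2)/(v^2 - 6*v - 7)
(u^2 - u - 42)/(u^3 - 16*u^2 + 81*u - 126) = (u + 6)/(u^2 - 9*u + 18)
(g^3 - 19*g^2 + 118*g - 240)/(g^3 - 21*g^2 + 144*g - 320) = (g - 6)/(g - 8)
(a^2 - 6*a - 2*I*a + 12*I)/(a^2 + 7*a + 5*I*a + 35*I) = (a^2 - 2*a*(3 + I) + 12*I)/(a^2 + a*(7 + 5*I) + 35*I)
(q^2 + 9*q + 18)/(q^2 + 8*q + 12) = (q + 3)/(q + 2)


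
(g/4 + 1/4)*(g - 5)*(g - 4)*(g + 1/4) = g^4/4 - 31*g^3/16 + 9*g^2/4 + 91*g/16 + 5/4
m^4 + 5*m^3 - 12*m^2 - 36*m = m*(m - 3)*(m + 2)*(m + 6)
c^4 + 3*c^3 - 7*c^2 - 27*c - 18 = (c - 3)*(c + 1)*(c + 2)*(c + 3)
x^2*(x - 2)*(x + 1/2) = x^4 - 3*x^3/2 - x^2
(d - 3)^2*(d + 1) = d^3 - 5*d^2 + 3*d + 9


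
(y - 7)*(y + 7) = y^2 - 49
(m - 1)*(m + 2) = m^2 + m - 2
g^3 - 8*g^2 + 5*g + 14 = (g - 7)*(g - 2)*(g + 1)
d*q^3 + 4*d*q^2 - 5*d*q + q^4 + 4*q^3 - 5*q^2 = q*(d + q)*(q - 1)*(q + 5)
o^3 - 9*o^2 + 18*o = o*(o - 6)*(o - 3)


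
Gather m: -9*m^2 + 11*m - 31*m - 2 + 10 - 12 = -9*m^2 - 20*m - 4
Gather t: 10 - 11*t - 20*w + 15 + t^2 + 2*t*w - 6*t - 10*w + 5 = t^2 + t*(2*w - 17) - 30*w + 30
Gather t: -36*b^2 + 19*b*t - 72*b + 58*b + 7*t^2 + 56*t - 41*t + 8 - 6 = -36*b^2 - 14*b + 7*t^2 + t*(19*b + 15) + 2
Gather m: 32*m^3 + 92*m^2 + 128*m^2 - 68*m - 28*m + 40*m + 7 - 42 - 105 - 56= 32*m^3 + 220*m^2 - 56*m - 196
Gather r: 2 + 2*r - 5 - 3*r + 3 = -r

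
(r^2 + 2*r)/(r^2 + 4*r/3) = 3*(r + 2)/(3*r + 4)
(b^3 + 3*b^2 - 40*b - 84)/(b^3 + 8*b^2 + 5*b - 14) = (b - 6)/(b - 1)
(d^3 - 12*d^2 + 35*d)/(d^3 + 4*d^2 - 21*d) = (d^2 - 12*d + 35)/(d^2 + 4*d - 21)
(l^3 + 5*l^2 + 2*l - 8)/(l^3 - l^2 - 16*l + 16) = (l + 2)/(l - 4)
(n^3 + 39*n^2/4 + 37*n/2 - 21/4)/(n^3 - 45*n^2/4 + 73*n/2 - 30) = (4*n^3 + 39*n^2 + 74*n - 21)/(4*n^3 - 45*n^2 + 146*n - 120)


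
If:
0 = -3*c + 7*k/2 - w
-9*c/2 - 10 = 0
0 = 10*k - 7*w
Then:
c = -20/9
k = -280/87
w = -400/87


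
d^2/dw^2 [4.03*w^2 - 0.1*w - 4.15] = 8.06000000000000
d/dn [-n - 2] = -1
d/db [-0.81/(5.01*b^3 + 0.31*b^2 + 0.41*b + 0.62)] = (12.1743*b^2 + 0.5022*b + 0.3321)/(5.01*b^3 + 0.31*b^2 + 0.41*b + 0.62)^2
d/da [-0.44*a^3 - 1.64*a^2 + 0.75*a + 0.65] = -1.32*a^2 - 3.28*a + 0.75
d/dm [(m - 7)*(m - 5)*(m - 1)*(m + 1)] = 4*m^3 - 36*m^2 + 68*m + 12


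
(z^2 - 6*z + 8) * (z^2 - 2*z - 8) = z^4 - 8*z^3 + 12*z^2 + 32*z - 64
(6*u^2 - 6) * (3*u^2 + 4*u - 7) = 18*u^4 + 24*u^3 - 60*u^2 - 24*u + 42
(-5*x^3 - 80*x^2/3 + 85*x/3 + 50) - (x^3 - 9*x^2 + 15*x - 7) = -6*x^3 - 53*x^2/3 + 40*x/3 + 57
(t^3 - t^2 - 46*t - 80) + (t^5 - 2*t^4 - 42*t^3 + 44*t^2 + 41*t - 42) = t^5 - 2*t^4 - 41*t^3 + 43*t^2 - 5*t - 122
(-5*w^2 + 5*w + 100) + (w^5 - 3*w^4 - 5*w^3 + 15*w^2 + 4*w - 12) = w^5 - 3*w^4 - 5*w^3 + 10*w^2 + 9*w + 88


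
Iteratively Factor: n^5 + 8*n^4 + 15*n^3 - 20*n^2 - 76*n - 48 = (n + 4)*(n^4 + 4*n^3 - n^2 - 16*n - 12) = (n + 2)*(n + 4)*(n^3 + 2*n^2 - 5*n - 6) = (n + 2)*(n + 3)*(n + 4)*(n^2 - n - 2) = (n + 1)*(n + 2)*(n + 3)*(n + 4)*(n - 2)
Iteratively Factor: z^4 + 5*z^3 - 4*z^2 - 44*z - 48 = (z - 3)*(z^3 + 8*z^2 + 20*z + 16) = (z - 3)*(z + 2)*(z^2 + 6*z + 8) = (z - 3)*(z + 2)*(z + 4)*(z + 2)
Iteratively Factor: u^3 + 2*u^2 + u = (u + 1)*(u^2 + u) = (u + 1)^2*(u)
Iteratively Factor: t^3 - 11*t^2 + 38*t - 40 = (t - 4)*(t^2 - 7*t + 10) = (t - 5)*(t - 4)*(t - 2)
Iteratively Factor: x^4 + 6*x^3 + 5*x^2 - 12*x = (x + 4)*(x^3 + 2*x^2 - 3*x) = (x + 3)*(x + 4)*(x^2 - x) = x*(x + 3)*(x + 4)*(x - 1)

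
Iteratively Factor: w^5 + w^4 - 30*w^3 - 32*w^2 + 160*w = (w + 4)*(w^4 - 3*w^3 - 18*w^2 + 40*w) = (w - 5)*(w + 4)*(w^3 + 2*w^2 - 8*w) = (w - 5)*(w + 4)^2*(w^2 - 2*w) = w*(w - 5)*(w + 4)^2*(w - 2)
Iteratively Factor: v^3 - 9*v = (v - 3)*(v^2 + 3*v) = (v - 3)*(v + 3)*(v)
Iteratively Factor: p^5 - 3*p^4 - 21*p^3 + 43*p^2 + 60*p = (p + 1)*(p^4 - 4*p^3 - 17*p^2 + 60*p) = (p - 5)*(p + 1)*(p^3 + p^2 - 12*p) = (p - 5)*(p + 1)*(p + 4)*(p^2 - 3*p) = (p - 5)*(p - 3)*(p + 1)*(p + 4)*(p)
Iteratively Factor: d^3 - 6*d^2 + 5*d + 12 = (d + 1)*(d^2 - 7*d + 12) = (d - 3)*(d + 1)*(d - 4)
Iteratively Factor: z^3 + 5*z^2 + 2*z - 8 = (z + 2)*(z^2 + 3*z - 4) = (z + 2)*(z + 4)*(z - 1)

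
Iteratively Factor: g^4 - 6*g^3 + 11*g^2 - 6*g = (g)*(g^3 - 6*g^2 + 11*g - 6) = g*(g - 2)*(g^2 - 4*g + 3) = g*(g - 3)*(g - 2)*(g - 1)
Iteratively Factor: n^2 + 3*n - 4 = (n + 4)*(n - 1)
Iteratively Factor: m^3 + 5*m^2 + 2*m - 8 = (m + 4)*(m^2 + m - 2) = (m - 1)*(m + 4)*(m + 2)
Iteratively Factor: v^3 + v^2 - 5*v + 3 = (v - 1)*(v^2 + 2*v - 3) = (v - 1)^2*(v + 3)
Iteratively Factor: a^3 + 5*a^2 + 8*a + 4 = (a + 1)*(a^2 + 4*a + 4) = (a + 1)*(a + 2)*(a + 2)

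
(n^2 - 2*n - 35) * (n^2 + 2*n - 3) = n^4 - 42*n^2 - 64*n + 105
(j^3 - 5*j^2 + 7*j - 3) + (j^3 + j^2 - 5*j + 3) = 2*j^3 - 4*j^2 + 2*j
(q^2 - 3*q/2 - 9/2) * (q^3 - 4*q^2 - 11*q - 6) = q^5 - 11*q^4/2 - 19*q^3/2 + 57*q^2/2 + 117*q/2 + 27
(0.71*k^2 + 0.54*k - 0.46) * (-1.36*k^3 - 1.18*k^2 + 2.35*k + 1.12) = -0.9656*k^5 - 1.5722*k^4 + 1.6569*k^3 + 2.607*k^2 - 0.4762*k - 0.5152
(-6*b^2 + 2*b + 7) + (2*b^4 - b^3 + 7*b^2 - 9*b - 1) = 2*b^4 - b^3 + b^2 - 7*b + 6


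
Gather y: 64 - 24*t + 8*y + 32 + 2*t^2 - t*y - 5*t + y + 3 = 2*t^2 - 29*t + y*(9 - t) + 99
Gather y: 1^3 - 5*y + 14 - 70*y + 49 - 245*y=64 - 320*y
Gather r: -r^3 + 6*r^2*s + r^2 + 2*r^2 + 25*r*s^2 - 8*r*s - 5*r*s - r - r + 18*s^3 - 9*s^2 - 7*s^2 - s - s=-r^3 + r^2*(6*s + 3) + r*(25*s^2 - 13*s - 2) + 18*s^3 - 16*s^2 - 2*s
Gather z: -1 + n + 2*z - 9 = n + 2*z - 10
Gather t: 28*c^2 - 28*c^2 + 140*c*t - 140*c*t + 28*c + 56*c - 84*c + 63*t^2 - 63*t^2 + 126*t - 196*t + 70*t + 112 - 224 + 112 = 0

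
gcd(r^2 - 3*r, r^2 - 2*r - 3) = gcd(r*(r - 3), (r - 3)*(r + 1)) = r - 3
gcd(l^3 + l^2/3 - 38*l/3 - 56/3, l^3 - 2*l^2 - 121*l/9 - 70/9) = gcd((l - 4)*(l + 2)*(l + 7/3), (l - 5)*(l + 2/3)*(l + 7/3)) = l + 7/3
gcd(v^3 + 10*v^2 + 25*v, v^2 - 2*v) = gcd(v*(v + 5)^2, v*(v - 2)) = v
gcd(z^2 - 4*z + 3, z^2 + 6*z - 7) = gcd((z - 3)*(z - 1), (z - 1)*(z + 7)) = z - 1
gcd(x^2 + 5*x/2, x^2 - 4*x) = x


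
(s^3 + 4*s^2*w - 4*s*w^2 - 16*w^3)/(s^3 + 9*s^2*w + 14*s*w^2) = (s^2 + 2*s*w - 8*w^2)/(s*(s + 7*w))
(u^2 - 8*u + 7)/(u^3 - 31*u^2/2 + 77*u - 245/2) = 2*(u - 1)/(2*u^2 - 17*u + 35)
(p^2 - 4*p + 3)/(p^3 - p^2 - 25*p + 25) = (p - 3)/(p^2 - 25)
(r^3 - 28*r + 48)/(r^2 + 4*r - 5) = (r^3 - 28*r + 48)/(r^2 + 4*r - 5)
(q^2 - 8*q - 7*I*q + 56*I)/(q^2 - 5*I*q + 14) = (q - 8)/(q + 2*I)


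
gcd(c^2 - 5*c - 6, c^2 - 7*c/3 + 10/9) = 1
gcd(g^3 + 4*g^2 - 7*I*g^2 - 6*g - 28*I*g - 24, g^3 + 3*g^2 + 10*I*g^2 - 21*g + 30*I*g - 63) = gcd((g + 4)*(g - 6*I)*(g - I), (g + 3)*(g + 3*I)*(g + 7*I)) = 1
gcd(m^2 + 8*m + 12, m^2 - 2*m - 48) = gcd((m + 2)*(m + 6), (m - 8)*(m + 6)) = m + 6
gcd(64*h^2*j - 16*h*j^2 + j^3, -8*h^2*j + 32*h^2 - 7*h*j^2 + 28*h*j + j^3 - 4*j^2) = 8*h - j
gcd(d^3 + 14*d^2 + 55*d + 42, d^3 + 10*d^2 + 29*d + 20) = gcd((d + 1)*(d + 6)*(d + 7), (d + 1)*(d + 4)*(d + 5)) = d + 1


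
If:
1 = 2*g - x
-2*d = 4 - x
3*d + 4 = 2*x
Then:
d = -4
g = -3/2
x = -4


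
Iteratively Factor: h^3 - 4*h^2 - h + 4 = (h + 1)*(h^2 - 5*h + 4) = (h - 4)*(h + 1)*(h - 1)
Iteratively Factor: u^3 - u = (u - 1)*(u^2 + u) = u*(u - 1)*(u + 1)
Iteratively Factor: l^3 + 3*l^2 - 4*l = (l - 1)*(l^2 + 4*l) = (l - 1)*(l + 4)*(l)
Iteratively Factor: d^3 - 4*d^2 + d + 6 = (d + 1)*(d^2 - 5*d + 6) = (d - 3)*(d + 1)*(d - 2)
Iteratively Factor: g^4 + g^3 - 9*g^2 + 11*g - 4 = (g + 4)*(g^3 - 3*g^2 + 3*g - 1) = (g - 1)*(g + 4)*(g^2 - 2*g + 1) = (g - 1)^2*(g + 4)*(g - 1)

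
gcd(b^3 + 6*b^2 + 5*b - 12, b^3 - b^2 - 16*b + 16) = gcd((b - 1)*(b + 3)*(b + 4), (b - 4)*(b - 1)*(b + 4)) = b^2 + 3*b - 4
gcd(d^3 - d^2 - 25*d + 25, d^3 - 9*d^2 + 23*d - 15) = d^2 - 6*d + 5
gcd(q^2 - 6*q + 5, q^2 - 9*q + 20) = q - 5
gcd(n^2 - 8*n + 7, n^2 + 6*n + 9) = 1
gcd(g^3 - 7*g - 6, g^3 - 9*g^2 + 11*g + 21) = g^2 - 2*g - 3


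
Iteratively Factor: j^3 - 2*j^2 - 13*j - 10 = (j - 5)*(j^2 + 3*j + 2) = (j - 5)*(j + 1)*(j + 2)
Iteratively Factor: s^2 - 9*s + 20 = (s - 4)*(s - 5)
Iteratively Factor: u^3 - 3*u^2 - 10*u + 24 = (u - 4)*(u^2 + u - 6) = (u - 4)*(u - 2)*(u + 3)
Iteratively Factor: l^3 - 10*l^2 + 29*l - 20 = (l - 4)*(l^2 - 6*l + 5) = (l - 5)*(l - 4)*(l - 1)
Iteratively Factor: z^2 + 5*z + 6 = (z + 3)*(z + 2)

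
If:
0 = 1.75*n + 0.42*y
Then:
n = -0.24*y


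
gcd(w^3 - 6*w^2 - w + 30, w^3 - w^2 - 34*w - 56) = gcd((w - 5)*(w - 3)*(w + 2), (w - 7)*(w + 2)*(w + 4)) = w + 2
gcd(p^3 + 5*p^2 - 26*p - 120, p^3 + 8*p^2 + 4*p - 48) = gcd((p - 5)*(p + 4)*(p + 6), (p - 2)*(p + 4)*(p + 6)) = p^2 + 10*p + 24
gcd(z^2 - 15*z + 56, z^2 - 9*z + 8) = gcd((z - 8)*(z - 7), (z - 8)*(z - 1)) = z - 8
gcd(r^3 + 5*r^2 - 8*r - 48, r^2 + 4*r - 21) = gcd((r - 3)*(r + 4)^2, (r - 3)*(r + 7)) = r - 3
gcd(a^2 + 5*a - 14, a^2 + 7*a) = a + 7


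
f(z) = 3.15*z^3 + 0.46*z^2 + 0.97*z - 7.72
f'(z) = 9.45*z^2 + 0.92*z + 0.97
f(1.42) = 3.60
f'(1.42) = 21.33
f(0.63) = -6.14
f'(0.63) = 5.30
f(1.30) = 1.24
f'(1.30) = 18.14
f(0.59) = -6.34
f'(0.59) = 4.80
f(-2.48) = -55.34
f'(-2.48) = 56.81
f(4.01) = 206.68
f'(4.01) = 156.62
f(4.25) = 246.52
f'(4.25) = 175.57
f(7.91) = 1587.71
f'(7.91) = 599.52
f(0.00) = -7.72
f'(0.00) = 0.97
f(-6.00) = -677.38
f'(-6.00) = 335.65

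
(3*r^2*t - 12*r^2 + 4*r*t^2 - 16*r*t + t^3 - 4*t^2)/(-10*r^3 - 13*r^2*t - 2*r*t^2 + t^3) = (-3*r*t + 12*r - t^2 + 4*t)/(10*r^2 + 3*r*t - t^2)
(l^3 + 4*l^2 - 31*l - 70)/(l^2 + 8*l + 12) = (l^2 + 2*l - 35)/(l + 6)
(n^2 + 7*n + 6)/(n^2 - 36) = (n + 1)/(n - 6)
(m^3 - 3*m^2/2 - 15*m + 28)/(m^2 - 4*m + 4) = (m^2 + m/2 - 14)/(m - 2)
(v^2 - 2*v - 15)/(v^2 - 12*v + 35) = (v + 3)/(v - 7)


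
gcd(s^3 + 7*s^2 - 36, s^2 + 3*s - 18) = s + 6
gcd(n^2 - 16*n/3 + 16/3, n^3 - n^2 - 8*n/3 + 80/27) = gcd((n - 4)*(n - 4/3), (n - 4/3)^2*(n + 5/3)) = n - 4/3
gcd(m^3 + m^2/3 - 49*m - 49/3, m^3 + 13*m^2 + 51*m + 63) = m + 7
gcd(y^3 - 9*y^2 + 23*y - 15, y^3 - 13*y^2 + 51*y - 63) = y - 3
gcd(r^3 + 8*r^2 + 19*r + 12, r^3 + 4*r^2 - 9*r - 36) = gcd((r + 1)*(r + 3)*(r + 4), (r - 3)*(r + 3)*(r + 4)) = r^2 + 7*r + 12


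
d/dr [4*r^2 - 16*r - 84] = 8*r - 16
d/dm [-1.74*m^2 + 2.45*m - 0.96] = 2.45 - 3.48*m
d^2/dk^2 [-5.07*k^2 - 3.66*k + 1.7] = -10.1400000000000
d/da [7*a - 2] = 7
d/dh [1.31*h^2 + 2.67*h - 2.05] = 2.62*h + 2.67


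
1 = 1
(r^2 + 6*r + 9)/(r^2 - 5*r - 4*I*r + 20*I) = (r^2 + 6*r + 9)/(r^2 - 5*r - 4*I*r + 20*I)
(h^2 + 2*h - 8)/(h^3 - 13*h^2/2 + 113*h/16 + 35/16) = 16*(h^2 + 2*h - 8)/(16*h^3 - 104*h^2 + 113*h + 35)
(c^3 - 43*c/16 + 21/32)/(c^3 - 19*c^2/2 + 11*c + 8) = (32*c^3 - 86*c + 21)/(16*(2*c^3 - 19*c^2 + 22*c + 16))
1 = 1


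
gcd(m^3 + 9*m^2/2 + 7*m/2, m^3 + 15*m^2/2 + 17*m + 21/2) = m^2 + 9*m/2 + 7/2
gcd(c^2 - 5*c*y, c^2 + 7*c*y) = c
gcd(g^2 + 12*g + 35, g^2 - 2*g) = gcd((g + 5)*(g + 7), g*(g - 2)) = 1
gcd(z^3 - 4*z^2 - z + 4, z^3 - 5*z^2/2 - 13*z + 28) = z - 4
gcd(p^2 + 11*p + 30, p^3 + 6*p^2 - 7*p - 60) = p + 5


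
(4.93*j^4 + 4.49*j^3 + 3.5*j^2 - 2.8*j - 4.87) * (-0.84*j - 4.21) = -4.1412*j^5 - 24.5269*j^4 - 21.8429*j^3 - 12.383*j^2 + 15.8788*j + 20.5027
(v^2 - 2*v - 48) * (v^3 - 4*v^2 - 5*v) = v^5 - 6*v^4 - 45*v^3 + 202*v^2 + 240*v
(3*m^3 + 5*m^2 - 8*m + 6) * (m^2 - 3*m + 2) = 3*m^5 - 4*m^4 - 17*m^3 + 40*m^2 - 34*m + 12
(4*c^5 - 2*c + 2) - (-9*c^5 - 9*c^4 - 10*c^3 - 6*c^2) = 13*c^5 + 9*c^4 + 10*c^3 + 6*c^2 - 2*c + 2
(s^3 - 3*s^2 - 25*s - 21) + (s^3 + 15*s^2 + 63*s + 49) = 2*s^3 + 12*s^2 + 38*s + 28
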